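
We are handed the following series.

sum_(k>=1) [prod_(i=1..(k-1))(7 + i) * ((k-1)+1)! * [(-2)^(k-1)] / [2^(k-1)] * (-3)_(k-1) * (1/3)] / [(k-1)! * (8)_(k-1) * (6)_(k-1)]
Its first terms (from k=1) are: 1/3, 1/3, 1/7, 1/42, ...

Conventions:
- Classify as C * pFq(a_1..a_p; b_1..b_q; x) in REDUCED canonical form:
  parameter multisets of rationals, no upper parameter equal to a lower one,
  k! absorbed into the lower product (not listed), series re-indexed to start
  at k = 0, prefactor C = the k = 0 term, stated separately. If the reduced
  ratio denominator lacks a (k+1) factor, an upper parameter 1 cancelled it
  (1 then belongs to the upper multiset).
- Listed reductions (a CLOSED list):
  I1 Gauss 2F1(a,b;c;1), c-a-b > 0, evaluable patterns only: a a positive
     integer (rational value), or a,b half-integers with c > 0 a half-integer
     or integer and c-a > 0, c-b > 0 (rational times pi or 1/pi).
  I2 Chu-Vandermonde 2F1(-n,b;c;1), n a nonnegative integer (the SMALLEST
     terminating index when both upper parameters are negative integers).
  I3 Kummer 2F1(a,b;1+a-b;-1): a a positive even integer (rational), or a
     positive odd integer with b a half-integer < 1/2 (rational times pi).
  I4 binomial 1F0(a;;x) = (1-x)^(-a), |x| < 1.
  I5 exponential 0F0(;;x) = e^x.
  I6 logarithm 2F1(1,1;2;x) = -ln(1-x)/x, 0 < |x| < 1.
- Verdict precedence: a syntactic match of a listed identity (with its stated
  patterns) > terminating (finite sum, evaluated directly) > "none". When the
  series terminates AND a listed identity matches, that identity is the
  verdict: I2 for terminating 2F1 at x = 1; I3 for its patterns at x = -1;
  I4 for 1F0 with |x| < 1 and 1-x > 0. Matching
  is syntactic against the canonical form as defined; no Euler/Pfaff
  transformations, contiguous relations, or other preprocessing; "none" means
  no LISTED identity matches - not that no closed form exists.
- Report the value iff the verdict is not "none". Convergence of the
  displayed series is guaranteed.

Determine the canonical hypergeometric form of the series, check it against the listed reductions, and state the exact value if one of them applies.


At argument -1: a 2F1 with upper {-3, 2}, lower {6}, scaled by C = 1/3. Verdict: this is the Kummer evaluation I3 (x = -1; c = 6 equals 1+a-b for upper {-3, 2}: listed pattern). Exact value: 5/6.

Key observation: t_0 = 1/3 here, and the parameter 8 appears in both the upper and lower lists and cancels.
Ratio: r(k) = (-1) * (k-3) (k+2) / [(k+6) (k+1)] - rational in k. x = (-1); t_0 = 1/3; negate the roots.


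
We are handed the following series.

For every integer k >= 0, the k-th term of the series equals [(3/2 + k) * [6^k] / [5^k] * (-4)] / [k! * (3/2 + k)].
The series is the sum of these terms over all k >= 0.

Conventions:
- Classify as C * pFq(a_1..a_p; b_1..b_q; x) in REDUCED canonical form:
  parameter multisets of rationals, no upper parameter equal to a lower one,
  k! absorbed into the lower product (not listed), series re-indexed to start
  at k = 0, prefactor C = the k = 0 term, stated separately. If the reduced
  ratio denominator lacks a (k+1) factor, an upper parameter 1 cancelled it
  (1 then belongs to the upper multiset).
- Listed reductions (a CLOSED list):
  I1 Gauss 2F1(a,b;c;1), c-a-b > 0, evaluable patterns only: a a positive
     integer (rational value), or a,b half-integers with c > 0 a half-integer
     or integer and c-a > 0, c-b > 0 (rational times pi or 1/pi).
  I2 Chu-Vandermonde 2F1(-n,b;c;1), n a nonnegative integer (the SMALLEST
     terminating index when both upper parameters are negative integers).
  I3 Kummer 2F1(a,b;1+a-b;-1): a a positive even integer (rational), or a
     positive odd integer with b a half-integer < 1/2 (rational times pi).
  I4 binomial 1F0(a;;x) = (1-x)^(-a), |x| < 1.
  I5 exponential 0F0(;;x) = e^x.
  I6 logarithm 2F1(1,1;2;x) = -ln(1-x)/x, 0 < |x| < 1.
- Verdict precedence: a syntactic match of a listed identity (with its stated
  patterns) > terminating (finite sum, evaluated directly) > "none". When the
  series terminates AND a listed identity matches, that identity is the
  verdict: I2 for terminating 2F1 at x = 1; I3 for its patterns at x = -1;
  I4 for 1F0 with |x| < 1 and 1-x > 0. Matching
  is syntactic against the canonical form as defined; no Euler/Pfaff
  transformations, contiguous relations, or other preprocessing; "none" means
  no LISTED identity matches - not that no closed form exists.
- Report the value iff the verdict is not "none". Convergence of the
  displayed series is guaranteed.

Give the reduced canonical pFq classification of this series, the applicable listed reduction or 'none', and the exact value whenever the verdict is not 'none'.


x = 6/5 here; the reduced form reads 0F0, upper {-}, lower {-}, C = -4. Verdict at x = 6/5: the I5 exponential reduction matches (the 0F0 exponential series at x = 6/5). Value: (-4) * e^(6/5).

First insight: with t_0 = -4, the two geometric factors (C = -4) combine into one argument.
Term ratio: r(k) = (6/5) * 1 / [(k+1)] ; factor over Q: parameters, x = (6/5), and C = -4.


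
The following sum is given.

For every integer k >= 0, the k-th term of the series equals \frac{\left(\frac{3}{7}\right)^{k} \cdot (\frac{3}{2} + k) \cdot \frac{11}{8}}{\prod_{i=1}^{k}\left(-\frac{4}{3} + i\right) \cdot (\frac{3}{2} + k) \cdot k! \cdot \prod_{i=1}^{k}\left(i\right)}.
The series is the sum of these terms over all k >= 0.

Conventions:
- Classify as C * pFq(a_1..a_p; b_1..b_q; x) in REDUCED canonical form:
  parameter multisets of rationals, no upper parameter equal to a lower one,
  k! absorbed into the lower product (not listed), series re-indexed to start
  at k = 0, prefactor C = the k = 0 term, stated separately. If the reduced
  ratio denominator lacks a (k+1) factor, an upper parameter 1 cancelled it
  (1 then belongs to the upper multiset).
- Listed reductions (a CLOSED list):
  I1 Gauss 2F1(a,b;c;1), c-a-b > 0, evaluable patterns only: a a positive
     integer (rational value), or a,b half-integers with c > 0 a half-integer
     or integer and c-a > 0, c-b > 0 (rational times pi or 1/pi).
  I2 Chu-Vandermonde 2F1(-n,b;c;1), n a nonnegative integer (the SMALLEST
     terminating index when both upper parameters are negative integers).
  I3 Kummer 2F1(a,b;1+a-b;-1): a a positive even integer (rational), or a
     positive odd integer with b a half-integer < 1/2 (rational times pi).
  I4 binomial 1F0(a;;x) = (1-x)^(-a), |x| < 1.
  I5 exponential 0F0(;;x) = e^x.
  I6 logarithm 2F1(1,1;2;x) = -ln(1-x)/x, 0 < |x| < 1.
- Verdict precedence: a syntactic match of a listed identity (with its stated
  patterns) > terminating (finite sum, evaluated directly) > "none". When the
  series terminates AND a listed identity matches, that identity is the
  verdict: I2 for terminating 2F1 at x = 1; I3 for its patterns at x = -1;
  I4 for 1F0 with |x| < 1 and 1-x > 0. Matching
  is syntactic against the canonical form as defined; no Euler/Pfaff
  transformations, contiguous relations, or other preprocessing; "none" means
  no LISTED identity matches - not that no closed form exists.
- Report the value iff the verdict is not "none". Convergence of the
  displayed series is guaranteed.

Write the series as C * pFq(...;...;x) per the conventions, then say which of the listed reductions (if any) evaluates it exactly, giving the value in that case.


Prefactor \frac{11}{8}, argument \frac{3}{7}: 0F2 with upper {-} over lower {-\frac{1}{3}, 1}. Verdict: none. Every listed pattern misses the 0F2 form at \frac{3}{7}, upper {-}.

Structural cue: t_0 = \frac{11}{8} here, and the lower running product (C = 11/8) is a rising factorial.
Ratio: r(k) = \frac{3}{7} * 1 / [(k-\frac{1}{3}) (k+1) (k+1)] - poly over poly, x = \frac{3}{7} from leading terms; C = \frac{11}{8} at k = 0.


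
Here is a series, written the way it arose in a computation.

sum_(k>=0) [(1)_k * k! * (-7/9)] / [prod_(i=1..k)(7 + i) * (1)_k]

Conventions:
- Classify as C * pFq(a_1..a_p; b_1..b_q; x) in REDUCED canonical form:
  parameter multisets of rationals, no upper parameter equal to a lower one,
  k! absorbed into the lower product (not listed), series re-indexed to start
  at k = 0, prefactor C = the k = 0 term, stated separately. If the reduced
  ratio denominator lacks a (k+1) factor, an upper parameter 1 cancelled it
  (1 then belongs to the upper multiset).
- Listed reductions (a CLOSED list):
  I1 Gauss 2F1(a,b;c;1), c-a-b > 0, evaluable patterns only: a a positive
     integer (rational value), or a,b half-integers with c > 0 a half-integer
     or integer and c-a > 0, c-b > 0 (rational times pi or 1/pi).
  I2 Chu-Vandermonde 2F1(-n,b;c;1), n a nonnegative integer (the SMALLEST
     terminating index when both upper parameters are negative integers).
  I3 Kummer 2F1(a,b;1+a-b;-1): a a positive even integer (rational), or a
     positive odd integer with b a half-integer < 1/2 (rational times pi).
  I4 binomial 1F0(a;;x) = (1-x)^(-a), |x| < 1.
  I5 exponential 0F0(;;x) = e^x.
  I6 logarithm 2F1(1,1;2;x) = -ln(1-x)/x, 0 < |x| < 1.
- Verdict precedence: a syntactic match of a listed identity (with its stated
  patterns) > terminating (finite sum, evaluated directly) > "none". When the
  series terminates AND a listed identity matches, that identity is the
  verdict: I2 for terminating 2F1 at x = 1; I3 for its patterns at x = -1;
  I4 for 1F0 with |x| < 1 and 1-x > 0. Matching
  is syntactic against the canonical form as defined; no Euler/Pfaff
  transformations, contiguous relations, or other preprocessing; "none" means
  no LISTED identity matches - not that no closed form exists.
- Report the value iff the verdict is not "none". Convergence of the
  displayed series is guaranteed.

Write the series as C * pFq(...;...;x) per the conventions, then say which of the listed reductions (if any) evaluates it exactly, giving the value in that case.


Canonical form: C = -7/9 times 2F1 with upper {1, 1}, lower {8}, x = 1. Verdict (x = 1): Gauss's theorem (I1) applies (x = 1: the Gamma ratio telescopes since c-a-b = 6 > 0 and a = 1 in Z>0). Exact value: -49/54.

Key observation: t_0 being -7/9, (1)_k (C = -7/9) is k! itself.
Ratio: r(k) = 1 * (k+1) (k+1) / [(k+8) (k+1)] - rational in k. x = 1; t_0 = -7/9; negate the roots.


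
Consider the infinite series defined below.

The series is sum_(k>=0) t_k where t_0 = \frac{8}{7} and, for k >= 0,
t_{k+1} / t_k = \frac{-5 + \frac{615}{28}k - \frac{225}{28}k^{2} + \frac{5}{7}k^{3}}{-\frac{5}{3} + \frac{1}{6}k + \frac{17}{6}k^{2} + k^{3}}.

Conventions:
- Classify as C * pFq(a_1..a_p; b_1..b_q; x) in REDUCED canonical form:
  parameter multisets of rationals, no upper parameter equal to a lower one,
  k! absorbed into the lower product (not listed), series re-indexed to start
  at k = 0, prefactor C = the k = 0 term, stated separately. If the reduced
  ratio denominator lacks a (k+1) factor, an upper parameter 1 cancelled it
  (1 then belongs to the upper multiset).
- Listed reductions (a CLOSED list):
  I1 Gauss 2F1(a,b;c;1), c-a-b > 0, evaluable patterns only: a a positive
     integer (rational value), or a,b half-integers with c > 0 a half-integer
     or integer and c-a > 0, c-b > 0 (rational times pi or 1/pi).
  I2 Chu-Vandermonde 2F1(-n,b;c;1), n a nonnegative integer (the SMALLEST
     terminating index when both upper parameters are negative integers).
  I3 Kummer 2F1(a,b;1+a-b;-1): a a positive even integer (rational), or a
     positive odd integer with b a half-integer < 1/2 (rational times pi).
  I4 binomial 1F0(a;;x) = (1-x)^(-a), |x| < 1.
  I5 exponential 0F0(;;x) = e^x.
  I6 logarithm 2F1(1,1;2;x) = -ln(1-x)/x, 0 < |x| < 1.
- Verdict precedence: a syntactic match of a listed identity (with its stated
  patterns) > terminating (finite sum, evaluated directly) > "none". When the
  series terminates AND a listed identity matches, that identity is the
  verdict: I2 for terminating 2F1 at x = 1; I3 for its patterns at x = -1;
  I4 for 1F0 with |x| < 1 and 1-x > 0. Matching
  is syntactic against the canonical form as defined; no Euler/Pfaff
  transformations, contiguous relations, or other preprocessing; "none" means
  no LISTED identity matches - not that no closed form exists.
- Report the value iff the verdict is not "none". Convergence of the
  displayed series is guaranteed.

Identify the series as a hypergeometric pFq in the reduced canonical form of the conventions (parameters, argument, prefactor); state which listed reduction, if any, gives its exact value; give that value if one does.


The tell: with t_0 = \frac{8}{7}, roots of the ratio polynomials (prefactor 8/7) are the negated parameters.
Adjacent-term ratio: r(k) = \frac{5}{7} * (k-7) (k-4) (k-\frac{1}{4}) / [(k-\frac{2}{3}) (k+\frac{5}{2}) (k+1)] - rational in k. x = \frac{5}{7}; t_0 = \frac{8}{7}; negate the roots.

x = \frac{5}{7} here; the reduced form reads 3F2, upper {-7, -4, -\frac{1}{4}}, lower {-\frac{2}{3}, \frac{5}{2}}, C = \frac{8}{7}. Verdict: terminating - no listed pattern fits, but -4 in the upper list cuts the series at k = 4; direct evaluation. Hence: \frac{1011319}{33614}.


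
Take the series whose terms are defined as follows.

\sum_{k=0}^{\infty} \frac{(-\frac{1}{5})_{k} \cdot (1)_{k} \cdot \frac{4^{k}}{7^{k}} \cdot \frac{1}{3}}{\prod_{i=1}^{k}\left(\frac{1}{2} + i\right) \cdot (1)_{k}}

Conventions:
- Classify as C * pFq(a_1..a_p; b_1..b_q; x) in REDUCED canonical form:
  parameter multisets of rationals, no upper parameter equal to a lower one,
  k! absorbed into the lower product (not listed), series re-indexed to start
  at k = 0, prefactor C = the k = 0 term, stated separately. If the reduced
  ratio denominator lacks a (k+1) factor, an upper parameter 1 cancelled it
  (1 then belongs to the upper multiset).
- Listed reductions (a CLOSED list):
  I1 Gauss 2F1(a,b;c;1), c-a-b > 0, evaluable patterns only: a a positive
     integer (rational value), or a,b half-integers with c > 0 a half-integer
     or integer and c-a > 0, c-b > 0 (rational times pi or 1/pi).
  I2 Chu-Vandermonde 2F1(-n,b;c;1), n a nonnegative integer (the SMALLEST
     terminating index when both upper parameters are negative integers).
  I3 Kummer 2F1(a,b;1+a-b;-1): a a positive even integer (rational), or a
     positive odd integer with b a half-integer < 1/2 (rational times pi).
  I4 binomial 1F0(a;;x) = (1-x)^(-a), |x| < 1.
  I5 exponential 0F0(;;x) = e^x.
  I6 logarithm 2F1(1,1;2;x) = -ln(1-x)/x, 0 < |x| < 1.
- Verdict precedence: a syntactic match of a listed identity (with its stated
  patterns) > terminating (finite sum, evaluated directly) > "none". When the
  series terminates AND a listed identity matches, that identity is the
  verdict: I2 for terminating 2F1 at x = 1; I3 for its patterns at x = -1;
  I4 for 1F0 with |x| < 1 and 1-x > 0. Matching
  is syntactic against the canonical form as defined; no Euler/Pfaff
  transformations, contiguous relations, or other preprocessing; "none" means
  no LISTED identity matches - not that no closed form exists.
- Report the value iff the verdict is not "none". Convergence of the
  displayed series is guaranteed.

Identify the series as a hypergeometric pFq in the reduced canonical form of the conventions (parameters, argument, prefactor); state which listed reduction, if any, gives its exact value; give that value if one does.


Reduced: x = \frac{4}{7}, 2F1, upper = {-\frac{1}{5}, 1}, lower = {\frac{3}{2}}, C = \frac{1}{3}. Verdict: none - at argument \frac{4}{7} the multisets {-\frac{1}{5}, 1} ; {\frac{3}{2}} match no listed identity.

First insight: x = \frac{4}{7} and (1)_k (C = 1/3, x = 4/7) is k! itself.
Adjacent-term ratio: r(k) = \frac{4}{7} * (k-\frac{1}{5}) (k+1) / [(k+\frac{3}{2}) (k+1)] - rational in k, leading ratio \frac{4}{7}; with t_0 = \frac{1}{3}, classification follows.


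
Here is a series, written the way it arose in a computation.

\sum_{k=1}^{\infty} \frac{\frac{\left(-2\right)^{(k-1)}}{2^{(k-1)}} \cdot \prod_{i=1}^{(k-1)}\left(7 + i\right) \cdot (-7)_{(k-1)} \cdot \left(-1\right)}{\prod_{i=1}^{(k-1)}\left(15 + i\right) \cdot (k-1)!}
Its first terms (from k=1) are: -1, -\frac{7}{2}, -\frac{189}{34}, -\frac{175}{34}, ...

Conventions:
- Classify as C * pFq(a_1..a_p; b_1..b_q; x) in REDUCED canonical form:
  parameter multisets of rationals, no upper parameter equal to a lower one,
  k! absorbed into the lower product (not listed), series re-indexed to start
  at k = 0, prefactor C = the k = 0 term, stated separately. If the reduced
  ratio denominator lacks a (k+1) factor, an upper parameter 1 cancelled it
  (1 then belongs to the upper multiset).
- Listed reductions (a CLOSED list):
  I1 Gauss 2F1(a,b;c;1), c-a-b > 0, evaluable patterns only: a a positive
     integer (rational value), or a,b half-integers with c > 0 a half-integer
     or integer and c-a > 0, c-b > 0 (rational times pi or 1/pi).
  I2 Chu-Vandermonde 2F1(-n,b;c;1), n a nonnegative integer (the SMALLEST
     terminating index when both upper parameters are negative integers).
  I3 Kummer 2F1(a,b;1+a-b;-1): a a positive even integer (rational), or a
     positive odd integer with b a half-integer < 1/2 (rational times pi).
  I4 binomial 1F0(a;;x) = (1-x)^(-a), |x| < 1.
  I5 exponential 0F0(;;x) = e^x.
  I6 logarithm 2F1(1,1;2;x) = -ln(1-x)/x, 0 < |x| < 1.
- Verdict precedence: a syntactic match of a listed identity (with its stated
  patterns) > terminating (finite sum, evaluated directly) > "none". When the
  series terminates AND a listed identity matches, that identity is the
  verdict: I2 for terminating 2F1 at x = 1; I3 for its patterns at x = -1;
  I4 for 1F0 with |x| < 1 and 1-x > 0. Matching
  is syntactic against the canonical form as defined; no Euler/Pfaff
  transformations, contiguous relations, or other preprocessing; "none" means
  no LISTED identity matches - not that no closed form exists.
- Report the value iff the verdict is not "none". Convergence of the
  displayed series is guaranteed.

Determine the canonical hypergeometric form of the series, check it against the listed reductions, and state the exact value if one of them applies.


Reduced: x = -1, 2F1, upper = {-7, 8}, lower = {16}, C = -1. Verdict: Kummer (I3) matches (x = -1; c = 16 equals 1+a-b for upper {-7, 8}: listed pattern). Sum: -\frac{39}{2}.

Key observation: t_0 = -1 here, and the lower running product (C = -1, x = -1) is a rising factorial.
Step ratio: r(k) = -1 * (k-7) (k+8) / [(k+16) (k+1)] - rational in k, leading ratio -1; with t_0 = -1, classification follows.


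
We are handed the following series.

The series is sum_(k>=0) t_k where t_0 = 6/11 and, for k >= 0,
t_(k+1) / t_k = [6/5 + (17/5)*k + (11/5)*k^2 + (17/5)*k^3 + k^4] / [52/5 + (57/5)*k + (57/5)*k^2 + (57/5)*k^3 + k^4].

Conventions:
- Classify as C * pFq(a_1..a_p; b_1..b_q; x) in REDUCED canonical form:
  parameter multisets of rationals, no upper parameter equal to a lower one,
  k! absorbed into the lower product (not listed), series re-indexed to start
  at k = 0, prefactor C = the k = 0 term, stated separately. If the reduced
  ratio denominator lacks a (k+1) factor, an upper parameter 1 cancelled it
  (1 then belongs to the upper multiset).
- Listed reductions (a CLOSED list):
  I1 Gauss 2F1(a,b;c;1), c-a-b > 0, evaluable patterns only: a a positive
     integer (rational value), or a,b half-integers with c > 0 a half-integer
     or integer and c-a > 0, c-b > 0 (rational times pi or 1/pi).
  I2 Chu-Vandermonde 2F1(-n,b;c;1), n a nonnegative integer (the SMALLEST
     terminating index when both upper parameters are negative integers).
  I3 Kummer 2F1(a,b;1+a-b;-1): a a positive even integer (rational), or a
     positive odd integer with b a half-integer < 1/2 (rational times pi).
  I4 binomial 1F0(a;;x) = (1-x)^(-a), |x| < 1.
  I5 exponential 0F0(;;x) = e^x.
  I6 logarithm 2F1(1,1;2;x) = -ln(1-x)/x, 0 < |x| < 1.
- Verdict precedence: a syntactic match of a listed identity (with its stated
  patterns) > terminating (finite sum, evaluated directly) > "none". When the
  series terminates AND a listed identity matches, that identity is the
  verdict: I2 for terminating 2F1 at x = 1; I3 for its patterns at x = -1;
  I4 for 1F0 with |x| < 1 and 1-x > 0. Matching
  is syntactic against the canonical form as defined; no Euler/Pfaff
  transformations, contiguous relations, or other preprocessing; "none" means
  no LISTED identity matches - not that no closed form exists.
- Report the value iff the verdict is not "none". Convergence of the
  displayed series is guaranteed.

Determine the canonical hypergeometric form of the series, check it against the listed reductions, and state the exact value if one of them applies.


Canonical form: C = 6/11 times 2F1 with upper {2/5, 3}, lower {52/5}, x = 1. Verdict: Gauss's theorem (I1) fires (x = 1: the Gamma ratio telescopes since c-a-b = 7 > 0 and a = 3 in Z>0). Value: 1739/2750.

Key observation: from the first term 6/11: factor the ratio over Q (C = 6/11): negated roots = parameters.
Step ratio: r(k) = 1 * (k+2/5) (k+3) / [(k+52/5) (k+1)] ; factor over Q: parameters, x = 1, and C = 6/11.


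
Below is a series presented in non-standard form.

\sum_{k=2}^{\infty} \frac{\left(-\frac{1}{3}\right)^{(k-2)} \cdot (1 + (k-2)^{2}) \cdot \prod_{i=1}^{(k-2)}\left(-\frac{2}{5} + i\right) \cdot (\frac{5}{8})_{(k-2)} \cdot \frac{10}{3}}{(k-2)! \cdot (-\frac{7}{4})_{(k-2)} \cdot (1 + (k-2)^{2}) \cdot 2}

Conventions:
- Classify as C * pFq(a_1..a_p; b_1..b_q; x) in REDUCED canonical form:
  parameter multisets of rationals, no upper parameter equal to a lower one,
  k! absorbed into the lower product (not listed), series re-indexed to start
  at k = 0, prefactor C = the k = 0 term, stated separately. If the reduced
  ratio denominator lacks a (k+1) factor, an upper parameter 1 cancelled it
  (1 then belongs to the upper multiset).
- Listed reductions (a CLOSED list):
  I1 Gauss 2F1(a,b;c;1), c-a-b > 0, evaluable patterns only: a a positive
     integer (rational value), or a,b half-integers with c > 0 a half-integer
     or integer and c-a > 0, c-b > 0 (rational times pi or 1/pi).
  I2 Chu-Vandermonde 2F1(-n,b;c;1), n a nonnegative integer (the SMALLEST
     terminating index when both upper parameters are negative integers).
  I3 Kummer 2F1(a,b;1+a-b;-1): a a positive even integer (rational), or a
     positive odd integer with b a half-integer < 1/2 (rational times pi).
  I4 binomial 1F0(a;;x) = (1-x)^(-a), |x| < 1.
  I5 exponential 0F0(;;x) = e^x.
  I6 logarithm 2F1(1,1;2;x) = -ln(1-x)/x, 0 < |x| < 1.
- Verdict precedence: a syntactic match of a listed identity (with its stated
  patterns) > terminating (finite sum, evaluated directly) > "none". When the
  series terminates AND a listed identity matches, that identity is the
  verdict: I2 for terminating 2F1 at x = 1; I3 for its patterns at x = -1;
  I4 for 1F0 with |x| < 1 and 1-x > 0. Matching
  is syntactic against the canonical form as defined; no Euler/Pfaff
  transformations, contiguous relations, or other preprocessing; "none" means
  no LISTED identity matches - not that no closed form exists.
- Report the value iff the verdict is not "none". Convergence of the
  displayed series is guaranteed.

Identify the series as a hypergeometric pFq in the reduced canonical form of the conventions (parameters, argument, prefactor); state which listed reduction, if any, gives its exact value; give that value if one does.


Reduced: x = -\frac{1}{3}, 2F1, upper = {\frac{3}{5}, \frac{5}{8}}, lower = {-\frac{7}{4}}, C = \frac{5}{3}. Verdict: none. A 2F1 with upper {\frac{3}{5}, \frac{5}{8}} fits none of I1-I6 at x = -\frac{1}{3}; the sum runs forever.

First insight: x = -\frac{1}{3} and the constant factors (prefactor 5/3) combine into one prefactor.
Adjacent-term ratio: r(k) = -\frac{1}{3} * (k+\frac{3}{5}) (k+\frac{5}{8}) / [(k-\frac{7}{4}) (k+1)] - rational in k. x = -\frac{1}{3}; t_0 = \frac{5}{3}; negate the roots.


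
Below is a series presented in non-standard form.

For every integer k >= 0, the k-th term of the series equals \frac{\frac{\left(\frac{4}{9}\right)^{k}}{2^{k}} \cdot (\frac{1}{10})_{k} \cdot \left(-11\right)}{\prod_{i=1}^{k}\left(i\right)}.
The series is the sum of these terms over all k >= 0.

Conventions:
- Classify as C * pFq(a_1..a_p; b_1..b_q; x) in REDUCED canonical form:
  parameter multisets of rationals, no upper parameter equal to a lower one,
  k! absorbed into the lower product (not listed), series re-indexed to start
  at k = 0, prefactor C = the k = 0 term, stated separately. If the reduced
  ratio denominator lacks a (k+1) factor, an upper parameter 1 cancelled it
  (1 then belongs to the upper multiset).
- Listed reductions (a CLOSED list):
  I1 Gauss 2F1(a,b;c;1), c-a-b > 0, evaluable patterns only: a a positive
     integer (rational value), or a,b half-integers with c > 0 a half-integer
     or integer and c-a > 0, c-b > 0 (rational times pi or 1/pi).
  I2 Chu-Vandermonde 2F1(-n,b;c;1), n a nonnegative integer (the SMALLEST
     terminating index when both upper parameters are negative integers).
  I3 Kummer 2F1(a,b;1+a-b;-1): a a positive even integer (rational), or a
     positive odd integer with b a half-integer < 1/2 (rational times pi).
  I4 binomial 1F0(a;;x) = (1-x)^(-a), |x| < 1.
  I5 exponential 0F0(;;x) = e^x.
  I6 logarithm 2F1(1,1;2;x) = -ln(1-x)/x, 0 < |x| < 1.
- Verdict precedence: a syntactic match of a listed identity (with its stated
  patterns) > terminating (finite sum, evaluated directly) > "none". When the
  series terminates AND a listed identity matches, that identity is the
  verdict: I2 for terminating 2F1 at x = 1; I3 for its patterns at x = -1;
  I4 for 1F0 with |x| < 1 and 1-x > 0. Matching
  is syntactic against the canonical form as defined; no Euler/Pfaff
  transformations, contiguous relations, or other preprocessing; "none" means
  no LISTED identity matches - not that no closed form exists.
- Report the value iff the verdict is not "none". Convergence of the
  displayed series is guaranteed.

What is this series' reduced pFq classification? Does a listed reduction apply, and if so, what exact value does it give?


Key observation: t_0 being -11, the two k-th powers (C = -11) combine into one argument.
Step ratio: r(k) = \frac{2}{9} * (k+\frac{1}{10}) / [(k+1)] ; factor over Q: parameters, x = \frac{2}{9}, and C = -11.

Canonical form: C = -11 times 1F0 with upper {\frac{1}{10}}, lower {-}, x = \frac{2}{9}. Verdict: binomial (I4) fires (the 1F0 binomial series: exponent -1/10, x = \frac{2}{9}). Value: \left(-11\right) \cdot \left(\frac{7}{9}\right)^{-\frac{1}{10}}.


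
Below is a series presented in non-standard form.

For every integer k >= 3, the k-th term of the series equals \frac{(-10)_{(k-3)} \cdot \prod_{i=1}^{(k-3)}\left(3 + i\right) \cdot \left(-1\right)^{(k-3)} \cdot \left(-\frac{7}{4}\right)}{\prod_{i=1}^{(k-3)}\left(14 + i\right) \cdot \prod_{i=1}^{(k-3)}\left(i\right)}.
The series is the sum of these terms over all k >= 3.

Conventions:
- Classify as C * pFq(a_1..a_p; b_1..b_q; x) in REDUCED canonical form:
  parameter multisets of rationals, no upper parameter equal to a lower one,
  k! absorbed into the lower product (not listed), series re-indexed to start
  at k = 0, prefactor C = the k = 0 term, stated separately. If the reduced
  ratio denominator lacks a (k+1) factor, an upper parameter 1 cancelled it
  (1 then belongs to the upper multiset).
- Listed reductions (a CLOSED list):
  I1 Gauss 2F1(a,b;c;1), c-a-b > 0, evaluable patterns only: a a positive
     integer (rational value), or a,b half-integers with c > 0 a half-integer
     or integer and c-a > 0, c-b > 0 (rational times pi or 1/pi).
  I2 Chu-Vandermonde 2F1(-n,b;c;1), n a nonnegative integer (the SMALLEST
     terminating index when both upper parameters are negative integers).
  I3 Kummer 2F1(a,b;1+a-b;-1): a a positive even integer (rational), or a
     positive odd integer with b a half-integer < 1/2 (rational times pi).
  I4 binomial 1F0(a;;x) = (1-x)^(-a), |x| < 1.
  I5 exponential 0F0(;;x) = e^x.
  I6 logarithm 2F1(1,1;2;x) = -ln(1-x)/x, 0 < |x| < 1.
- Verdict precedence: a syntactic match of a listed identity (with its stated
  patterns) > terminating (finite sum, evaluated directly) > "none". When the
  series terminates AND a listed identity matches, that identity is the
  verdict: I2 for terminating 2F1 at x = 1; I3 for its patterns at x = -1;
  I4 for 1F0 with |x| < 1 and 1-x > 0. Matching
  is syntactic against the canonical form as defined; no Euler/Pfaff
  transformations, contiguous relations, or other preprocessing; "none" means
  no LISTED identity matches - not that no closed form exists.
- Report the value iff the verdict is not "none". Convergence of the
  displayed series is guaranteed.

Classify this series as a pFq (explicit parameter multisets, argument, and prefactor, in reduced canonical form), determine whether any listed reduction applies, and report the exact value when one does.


Reduced: x = -1, 2F1, upper = {-10, 4}, lower = {15}, C = -\frac{7}{4}. Verdict at x = -1: Kummer (I3) matches (x = -1; c = 15 equals 1+a-b for upper {-10, 4}: listed pattern). Its exact value is -\frac{637}{24}.

Key step: t_0 being -\frac{7}{4}, the product of the first k integers (C = -7/4, x = -1) is k!.
Consecutive-term ratio: r(k) = -1 * (k-10) (k+4) / [(k+15) (k+1)] - rational in k. x = -1; t_0 = -\frac{7}{4}; negate the roots.


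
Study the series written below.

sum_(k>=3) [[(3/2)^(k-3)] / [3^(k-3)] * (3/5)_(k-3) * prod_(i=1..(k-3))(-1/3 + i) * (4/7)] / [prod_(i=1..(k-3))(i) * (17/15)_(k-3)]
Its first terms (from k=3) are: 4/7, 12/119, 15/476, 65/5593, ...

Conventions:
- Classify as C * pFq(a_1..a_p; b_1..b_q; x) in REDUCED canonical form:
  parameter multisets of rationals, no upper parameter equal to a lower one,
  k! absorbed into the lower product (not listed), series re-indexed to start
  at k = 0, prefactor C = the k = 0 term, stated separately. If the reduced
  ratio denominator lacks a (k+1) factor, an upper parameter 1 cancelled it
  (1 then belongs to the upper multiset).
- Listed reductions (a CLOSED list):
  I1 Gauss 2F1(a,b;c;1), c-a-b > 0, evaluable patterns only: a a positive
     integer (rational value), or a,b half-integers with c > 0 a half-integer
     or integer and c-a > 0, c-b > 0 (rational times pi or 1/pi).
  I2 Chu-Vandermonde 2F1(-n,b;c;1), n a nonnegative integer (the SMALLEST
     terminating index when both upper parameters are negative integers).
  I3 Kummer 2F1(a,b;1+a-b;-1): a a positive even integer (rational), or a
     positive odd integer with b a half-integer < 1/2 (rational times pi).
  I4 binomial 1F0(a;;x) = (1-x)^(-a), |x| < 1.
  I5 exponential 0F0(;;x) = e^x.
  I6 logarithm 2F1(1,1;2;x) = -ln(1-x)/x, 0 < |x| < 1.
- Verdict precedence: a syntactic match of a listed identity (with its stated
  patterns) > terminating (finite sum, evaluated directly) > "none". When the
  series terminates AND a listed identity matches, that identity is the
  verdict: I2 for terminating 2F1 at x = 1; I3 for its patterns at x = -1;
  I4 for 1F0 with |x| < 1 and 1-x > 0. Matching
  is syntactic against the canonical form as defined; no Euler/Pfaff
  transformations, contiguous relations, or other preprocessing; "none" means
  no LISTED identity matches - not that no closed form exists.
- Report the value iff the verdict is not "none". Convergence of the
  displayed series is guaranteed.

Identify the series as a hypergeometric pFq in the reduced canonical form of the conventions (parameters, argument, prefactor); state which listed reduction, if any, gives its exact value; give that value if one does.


The tell: t_0 being 4/7, the two k-th powers (C = 4/7) combine into one argument.
Step ratio: r(k) = (1/2) * (k+3/5) (k+2/3) / [(k+17/15) (k+1)] - rational in k, leading ratio (1/2); with t_0 = 4/7, classification follows.

Prefactor 4/7, argument 1/2: 2F1 with upper {3/5, 2/3} over lower {17/15}. Verdict: none - this 2F1 at x = 1/2 matches no listed pattern, and upper {3/5, 2/3} holds no stopper.


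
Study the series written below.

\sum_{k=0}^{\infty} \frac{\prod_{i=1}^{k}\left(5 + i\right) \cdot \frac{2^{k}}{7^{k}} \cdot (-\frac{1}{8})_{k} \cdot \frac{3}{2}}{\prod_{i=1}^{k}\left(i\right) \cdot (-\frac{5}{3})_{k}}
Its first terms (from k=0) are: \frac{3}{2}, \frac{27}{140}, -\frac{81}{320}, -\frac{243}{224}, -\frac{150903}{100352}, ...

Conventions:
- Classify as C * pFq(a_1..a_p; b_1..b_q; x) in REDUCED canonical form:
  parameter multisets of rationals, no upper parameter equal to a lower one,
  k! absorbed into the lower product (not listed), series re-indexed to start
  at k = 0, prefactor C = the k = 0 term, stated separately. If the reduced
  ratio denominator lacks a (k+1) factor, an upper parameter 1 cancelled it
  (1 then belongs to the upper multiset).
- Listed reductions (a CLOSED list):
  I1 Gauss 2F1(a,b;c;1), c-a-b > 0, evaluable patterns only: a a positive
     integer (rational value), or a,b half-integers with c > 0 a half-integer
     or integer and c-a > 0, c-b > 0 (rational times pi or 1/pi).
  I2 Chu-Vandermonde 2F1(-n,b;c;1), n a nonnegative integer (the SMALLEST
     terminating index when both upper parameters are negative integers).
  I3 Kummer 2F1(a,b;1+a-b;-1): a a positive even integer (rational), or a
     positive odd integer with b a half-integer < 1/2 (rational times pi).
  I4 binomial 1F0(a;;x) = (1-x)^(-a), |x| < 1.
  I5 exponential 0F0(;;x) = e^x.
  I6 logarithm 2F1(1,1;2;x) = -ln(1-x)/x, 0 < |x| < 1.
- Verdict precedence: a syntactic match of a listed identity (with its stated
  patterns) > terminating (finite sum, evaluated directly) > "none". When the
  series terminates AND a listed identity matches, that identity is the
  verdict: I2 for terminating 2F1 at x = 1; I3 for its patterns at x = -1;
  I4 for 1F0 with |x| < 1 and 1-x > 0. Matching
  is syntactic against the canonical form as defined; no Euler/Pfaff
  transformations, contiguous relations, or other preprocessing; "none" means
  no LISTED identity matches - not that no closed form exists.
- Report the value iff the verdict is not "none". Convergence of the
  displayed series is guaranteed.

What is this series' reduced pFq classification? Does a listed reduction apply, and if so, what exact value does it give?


Structural cue: t_0 = \frac{3}{2} here, and the product of the first k integers (C = 3/2) is k!.
Adjacent-term ratio: r(k) = \frac{2}{7} * (k-\frac{1}{8}) (k+6) / [(k-\frac{5}{3}) (k+1)] - rational; roots negated = parameters, x = \frac{2}{7}, C = \frac{3}{2}.

The series (x = \frac{2}{7}) is 2F1: upper {-\frac{1}{8}, 6}, lower {-\frac{5}{3}}, prefactor \frac{3}{2}. Verdict: none. No listed pattern accepts 2F1(-\frac{1}{8}, 6; -\frac{5}{3}; \frac{2}{7}).


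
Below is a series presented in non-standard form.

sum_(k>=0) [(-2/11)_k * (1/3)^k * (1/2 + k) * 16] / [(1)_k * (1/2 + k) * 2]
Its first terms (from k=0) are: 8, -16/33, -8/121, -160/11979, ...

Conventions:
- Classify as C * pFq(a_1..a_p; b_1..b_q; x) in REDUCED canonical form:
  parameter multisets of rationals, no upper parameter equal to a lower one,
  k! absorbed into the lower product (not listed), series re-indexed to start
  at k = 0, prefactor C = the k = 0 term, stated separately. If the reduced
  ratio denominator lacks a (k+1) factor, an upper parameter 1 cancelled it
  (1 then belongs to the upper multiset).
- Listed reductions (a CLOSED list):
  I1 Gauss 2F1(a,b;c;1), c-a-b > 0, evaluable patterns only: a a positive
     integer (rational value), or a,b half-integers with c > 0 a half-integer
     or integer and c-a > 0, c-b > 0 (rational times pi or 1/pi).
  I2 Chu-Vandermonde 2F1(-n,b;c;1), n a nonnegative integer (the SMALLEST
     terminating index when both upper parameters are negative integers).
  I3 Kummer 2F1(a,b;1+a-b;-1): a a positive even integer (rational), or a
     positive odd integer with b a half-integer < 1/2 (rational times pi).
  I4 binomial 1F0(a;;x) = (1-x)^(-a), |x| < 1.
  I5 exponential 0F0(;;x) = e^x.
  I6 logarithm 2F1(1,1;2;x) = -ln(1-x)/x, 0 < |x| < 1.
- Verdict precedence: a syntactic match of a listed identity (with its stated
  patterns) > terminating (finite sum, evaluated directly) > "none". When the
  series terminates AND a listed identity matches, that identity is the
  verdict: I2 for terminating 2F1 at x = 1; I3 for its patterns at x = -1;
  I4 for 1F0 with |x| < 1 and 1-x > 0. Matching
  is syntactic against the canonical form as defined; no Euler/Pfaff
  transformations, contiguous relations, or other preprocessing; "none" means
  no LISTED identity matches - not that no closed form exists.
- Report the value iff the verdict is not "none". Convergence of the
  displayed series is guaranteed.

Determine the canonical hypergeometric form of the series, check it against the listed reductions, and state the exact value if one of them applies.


Prefactor 8, argument 1/3: 1F0 with upper {-2/11} over lower {-}. Verdict: the I4 binomial reduction fires (the 1F0 binomial series: exponent 2/11, x = 1/3). Its exact value is 8 * (2/3)^(2/11).

Structural cue: t_0 being 8, k + 1/2 divides numerator and denominator alike; C = 8 after cancelling.
Step ratio: r(k) = (1/3) * (k-2/11) / [(k+1)] ; factor over Q: parameters, x = (1/3), and C = 8.


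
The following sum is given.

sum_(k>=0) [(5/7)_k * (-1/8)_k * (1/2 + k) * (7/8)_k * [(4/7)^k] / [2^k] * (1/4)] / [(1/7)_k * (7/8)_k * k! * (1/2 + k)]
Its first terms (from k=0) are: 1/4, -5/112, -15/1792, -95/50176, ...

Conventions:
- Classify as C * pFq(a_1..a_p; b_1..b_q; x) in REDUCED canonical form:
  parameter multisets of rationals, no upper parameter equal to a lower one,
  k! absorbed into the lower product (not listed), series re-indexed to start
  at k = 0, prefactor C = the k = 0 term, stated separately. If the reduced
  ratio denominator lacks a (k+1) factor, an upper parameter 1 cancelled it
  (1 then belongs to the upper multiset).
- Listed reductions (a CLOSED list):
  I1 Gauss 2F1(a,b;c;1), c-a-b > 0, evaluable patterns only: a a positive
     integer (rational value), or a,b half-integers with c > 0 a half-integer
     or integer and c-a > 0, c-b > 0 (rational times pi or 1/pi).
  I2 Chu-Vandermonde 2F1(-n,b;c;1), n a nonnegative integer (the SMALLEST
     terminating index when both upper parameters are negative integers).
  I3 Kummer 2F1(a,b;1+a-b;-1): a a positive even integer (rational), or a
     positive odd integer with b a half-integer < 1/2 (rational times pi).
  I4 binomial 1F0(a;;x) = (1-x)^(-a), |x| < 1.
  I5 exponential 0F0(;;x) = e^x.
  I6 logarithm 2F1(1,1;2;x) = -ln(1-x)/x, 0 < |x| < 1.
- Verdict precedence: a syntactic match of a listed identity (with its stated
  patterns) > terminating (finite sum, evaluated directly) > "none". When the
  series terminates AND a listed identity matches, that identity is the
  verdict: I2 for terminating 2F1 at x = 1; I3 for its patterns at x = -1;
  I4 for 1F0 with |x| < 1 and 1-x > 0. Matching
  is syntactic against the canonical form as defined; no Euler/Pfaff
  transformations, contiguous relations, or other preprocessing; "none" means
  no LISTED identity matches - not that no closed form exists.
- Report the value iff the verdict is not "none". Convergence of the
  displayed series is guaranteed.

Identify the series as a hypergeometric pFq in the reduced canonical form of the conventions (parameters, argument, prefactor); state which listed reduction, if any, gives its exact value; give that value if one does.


x = 2/7 here; the reduced form reads 2F1, upper {-1/8, 5/7}, lower {1/7}, C = 1/4. Verdict: none. Every listed pattern misses the 2F1 form at 2/7, upper {-1/8, 5/7}.

Key observation: t_0 being 1/4, the two k-th powers (C = 1/4, x = 2/7) combine into one argument.
Ratio: r(k) = (2/7) * (k-1/8) (k+5/7) / [(k+1/7) (k+1)] - rational in k. x = (2/7); t_0 = 1/4; negate the roots.


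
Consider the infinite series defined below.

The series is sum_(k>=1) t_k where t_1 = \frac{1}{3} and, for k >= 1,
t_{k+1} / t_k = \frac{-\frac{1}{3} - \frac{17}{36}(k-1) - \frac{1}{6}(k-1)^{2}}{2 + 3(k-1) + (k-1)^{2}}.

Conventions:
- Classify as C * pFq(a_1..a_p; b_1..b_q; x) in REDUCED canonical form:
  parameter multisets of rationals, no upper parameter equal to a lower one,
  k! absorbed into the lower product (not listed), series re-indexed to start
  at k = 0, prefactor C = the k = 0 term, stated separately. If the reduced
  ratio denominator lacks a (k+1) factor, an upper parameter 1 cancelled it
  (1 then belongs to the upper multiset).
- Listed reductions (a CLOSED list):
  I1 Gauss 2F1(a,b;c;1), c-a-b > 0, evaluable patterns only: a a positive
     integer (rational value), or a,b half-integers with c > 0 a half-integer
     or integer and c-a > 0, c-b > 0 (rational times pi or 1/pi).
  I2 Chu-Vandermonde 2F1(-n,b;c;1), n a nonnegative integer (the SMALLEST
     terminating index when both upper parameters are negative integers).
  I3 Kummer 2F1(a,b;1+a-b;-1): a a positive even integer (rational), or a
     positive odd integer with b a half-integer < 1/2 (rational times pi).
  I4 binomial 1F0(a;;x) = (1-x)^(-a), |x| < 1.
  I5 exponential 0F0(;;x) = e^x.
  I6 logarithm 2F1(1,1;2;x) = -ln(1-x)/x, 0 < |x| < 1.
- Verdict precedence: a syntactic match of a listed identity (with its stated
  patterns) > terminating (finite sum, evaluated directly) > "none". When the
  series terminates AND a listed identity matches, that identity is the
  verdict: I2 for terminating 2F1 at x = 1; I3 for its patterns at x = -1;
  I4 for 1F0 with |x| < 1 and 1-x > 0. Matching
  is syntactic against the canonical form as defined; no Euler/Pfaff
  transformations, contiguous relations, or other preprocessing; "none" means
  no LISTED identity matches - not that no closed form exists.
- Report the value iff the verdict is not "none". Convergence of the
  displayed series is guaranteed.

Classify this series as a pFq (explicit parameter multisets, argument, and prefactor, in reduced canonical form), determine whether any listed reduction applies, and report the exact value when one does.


First insight: with t_0 = \frac{1}{3}, the expanded ratio factors over Q; C = 1/3, x = -1/6, roots give parameters.
Ratio: r(k) = -\frac{1}{6} * (k+\frac{4}{3}) (k+\frac{3}{2}) / [(k+2) (k+1)] - rational; roots negated = parameters, x = -\frac{1}{6}, C = \frac{1}{3}.

At argument -\frac{1}{6}: a 2F1 with upper {\frac{4}{3}, \frac{3}{2}}, lower {2}, scaled by C = \frac{1}{3}. Verdict: none. Every listed pattern misses the 2F1 form at -\frac{1}{6}, upper {\frac{4}{3}, \frac{3}{2}}.
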